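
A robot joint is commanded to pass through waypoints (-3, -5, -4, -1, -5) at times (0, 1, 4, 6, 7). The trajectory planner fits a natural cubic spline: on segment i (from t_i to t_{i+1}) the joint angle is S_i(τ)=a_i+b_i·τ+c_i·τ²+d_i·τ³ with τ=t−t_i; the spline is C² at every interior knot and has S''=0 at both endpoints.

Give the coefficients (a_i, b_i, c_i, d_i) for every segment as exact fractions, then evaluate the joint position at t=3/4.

Δ: Δ0=-2, Δ1=1/3, Δ2=3/2, Δ3=-4
row 1: diag=8, rhs=14; c'=3/8, d'=7/4
row 2: denom=10−3·3/8=71/8; d'=(7−3·7/4)/(71/8)=14/71
row 3: denom=6−2·16/71=394/71; d'=(-33−2·14/71)/(394/71)=-2371/394
back: M3=-2371/394
back: M2=14/71−16/71·-2371/394=306/197
back: M1=7/4−3/8·306/197=230/197
M: M0=0, M1=230/197, M2=306/197, M3=-2371/394, M4=0
seg 0: a=-3, c=M0/2=0, d=(M1−M0)/(6·1)=115/591, b=Δ0−h0·(2M0+M1)/6=-1297/591
seg 1: a=-5, c=M1/2=115/197, d=(M2−M1)/(6·3)=38/1773, b=Δ1−h1·(2M1+M2)/6=-952/591
seg 2: a=-4, c=M2/2=153/197, d=(M3−M2)/(6·2)=-2983/4728, b=Δ2−h2·(2M2+M3)/6=1460/591
seg 3: a=-1, c=M3/2=-2371/788, d=(M4−M3)/(6·1)=2371/2364, b=Δ3−h3·(2M3+M4)/6=-2357/1182
t_q=3/4 → seg 0, τ=3/4; S=-3+-1297/591·τ+0·τ²+115/591·τ³=-57541/12608

  seg 0: a=-3 b=-1297/591 c=0 d=115/591
  seg 1: a=-5 b=-952/591 c=115/197 d=38/1773
  seg 2: a=-4 b=1460/591 c=153/197 d=-2983/4728
  seg 3: a=-1 b=-2357/1182 c=-2371/788 d=2371/2364
S(3/4) = -57541/12608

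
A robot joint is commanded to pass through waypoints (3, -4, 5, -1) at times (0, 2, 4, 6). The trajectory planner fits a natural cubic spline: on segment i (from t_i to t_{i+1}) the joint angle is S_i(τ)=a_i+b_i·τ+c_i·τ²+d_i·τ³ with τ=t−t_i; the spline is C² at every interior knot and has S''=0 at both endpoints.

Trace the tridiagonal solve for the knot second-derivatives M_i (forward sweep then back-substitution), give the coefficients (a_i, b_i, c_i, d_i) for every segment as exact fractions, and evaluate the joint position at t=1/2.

Δ: Δ0=-7/2, Δ1=9/2, Δ2=-3
row 1: diag=8, rhs=48; c'=1/4, d'=6
row 2: denom=8−2·1/4=15/2; d'=(-45−2·6)/(15/2)=-38/5
back: M2=-38/5
back: M1=6−1/4·-38/5=79/10
M: M0=0, M1=79/10, M2=-38/5, M3=0
seg 0: a=3, c=M0/2=0, d=(M1−M0)/(6·2)=79/120, b=Δ0−h0·(2M0+M1)/6=-92/15
seg 1: a=-4, c=M1/2=79/20, d=(M2−M1)/(6·2)=-31/24, b=Δ1−h1·(2M1+M2)/6=53/30
seg 2: a=5, c=M2/2=-19/5, d=(M3−M2)/(6·2)=19/30, b=Δ2−h2·(2M2+M3)/6=31/15
t_q=1/2 → seg 0, τ=1/2; S=3+-92/15·τ+0·τ²+79/120·τ³=1/64

  seg 0: a=3 b=-92/15 c=0 d=79/120
  seg 1: a=-4 b=53/30 c=79/20 d=-31/24
  seg 2: a=5 b=31/15 c=-19/5 d=19/30
S(1/2) = 1/64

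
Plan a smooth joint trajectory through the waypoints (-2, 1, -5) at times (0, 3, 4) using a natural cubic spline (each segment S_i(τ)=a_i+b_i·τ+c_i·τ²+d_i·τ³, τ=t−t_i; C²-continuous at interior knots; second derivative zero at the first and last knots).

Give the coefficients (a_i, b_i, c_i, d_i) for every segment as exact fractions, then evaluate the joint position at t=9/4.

  seg 0: a=-2 b=29/8 c=0 d=-7/24
  seg 1: a=1 b=-17/4 c=-21/8 d=7/8
S(9/4) = 1451/512

Δ: Δ0=1, Δ1=-6
row 1: diag=8, rhs=-42; c'=1/8, d'=-21/4
back: M1=-21/4
M: M0=0, M1=-21/4, M2=0
seg 0: a=-2, c=M0/2=0, d=(M1−M0)/(6·3)=-7/24, b=Δ0−h0·(2M0+M1)/6=29/8
seg 1: a=1, c=M1/2=-21/8, d=(M2−M1)/(6·1)=7/8, b=Δ1−h1·(2M1+M2)/6=-17/4
t_q=9/4 → seg 0, τ=9/4; S=-2+29/8·τ+0·τ²+-7/24·τ³=1451/512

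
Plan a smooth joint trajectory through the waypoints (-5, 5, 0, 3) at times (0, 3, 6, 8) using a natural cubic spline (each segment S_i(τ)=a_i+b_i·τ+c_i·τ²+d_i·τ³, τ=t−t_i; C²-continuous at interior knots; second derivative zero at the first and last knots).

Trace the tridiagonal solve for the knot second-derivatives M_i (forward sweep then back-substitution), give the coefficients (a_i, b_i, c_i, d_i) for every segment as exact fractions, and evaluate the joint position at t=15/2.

  seg 0: a=-5 b=1097/222 c=0 d=-119/666
  seg 1: a=5 b=13/111 c=-119/74 d=25/74
  seg 2: a=0 b=-91/222 c=53/37 d=-53/222
S(15/2) = 1067/592

Δ: Δ0=10/3, Δ1=-5/3, Δ2=3/2
row 1: diag=12, rhs=-30; c'=1/4, d'=-5/2
row 2: denom=10−3·1/4=37/4; d'=(19−3·-5/2)/(37/4)=106/37
back: M2=106/37
back: M1=-5/2−1/4·106/37=-119/37
M: M0=0, M1=-119/37, M2=106/37, M3=0
seg 0: a=-5, c=M0/2=0, d=(M1−M0)/(6·3)=-119/666, b=Δ0−h0·(2M0+M1)/6=1097/222
seg 1: a=5, c=M1/2=-119/74, d=(M2−M1)/(6·3)=25/74, b=Δ1−h1·(2M1+M2)/6=13/111
seg 2: a=0, c=M2/2=53/37, d=(M3−M2)/(6·2)=-53/222, b=Δ2−h2·(2M2+M3)/6=-91/222
t_q=15/2 → seg 2, τ=3/2; S=0+-91/222·τ+53/37·τ²+-53/222·τ³=1067/592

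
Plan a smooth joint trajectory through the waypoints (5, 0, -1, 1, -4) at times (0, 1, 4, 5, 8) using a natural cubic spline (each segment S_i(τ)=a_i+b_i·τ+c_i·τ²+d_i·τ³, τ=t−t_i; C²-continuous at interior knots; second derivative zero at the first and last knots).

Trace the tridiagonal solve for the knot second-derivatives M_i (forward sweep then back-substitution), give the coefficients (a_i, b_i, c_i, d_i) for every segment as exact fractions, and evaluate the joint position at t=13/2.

  seg 0: a=5 b=-2387/432 c=0 d=227/432
  seg 1: a=0 b=-853/216 c=227/144 d=-481/3888
  seg 2: a=-1 b=937/432 c=25/54 d=-91/144
  seg 3: a=1 b=259/216 c=-619/432 d=619/3888
S(13/2) = 43/384

Δ: Δ0=-5, Δ1=-1/3, Δ2=2, Δ3=-5/3
row 1: diag=8, rhs=28; c'=3/8, d'=7/2
row 2: denom=8−3·3/8=55/8; d'=(14−3·7/2)/(55/8)=28/55
row 3: denom=8−1·8/55=432/55; d'=(-22−1·28/55)/(432/55)=-619/216
back: M3=-619/216
back: M2=28/55−8/55·-619/216=25/27
back: M1=7/2−3/8·25/27=227/72
M: M0=0, M1=227/72, M2=25/27, M3=-619/216, M4=0
seg 0: a=5, c=M0/2=0, d=(M1−M0)/(6·1)=227/432, b=Δ0−h0·(2M0+M1)/6=-2387/432
seg 1: a=0, c=M1/2=227/144, d=(M2−M1)/(6·3)=-481/3888, b=Δ1−h1·(2M1+M2)/6=-853/216
seg 2: a=-1, c=M2/2=25/54, d=(M3−M2)/(6·1)=-91/144, b=Δ2−h2·(2M2+M3)/6=937/432
seg 3: a=1, c=M3/2=-619/432, d=(M4−M3)/(6·3)=619/3888, b=Δ3−h3·(2M3+M4)/6=259/216
t_q=13/2 → seg 3, τ=3/2; S=1+259/216·τ+-619/432·τ²+619/3888·τ³=43/384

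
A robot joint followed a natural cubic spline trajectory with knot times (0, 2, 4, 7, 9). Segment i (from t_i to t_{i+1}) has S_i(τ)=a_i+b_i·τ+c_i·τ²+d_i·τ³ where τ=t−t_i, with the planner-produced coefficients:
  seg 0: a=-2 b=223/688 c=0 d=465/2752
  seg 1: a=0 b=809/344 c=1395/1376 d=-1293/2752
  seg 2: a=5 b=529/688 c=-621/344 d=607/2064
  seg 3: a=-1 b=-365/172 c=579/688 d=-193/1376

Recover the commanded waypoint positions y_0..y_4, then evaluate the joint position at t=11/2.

y_0=-2 y_1=0 y_2=5 y_3=-1 y_4=-3
S(11/2) = 16975/5504

y_0 = S_0(0) = a_0 = -2
y_1 = S_1(0) = a_1 = 0
y_2 = S_2(0) = a_2 = 5
y_3 = S_3(0) = a_3 = -1
y_4 = S_3(2) = -3
t_q=11/2 is in segment 2 (τ=3/2); S_2(τ)=16975/5504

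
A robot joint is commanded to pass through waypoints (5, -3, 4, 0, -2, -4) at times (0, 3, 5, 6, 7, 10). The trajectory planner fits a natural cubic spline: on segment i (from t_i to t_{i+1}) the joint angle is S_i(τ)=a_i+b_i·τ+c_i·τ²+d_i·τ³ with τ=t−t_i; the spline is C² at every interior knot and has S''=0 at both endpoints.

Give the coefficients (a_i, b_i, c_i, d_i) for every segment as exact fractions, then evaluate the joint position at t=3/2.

  seg 0: a=5 b=-383/69 c=0 d=199/621
  seg 1: a=-3 b=214/69 c=199/69 d=-247/184
  seg 2: a=4 b=-203/138 c=-1427/276 d=243/92
  seg 3: a=0 b=-1073/276 c=190/69 d=-239/276
  seg 4: a=-2 b=-45/46 c=43/276 d=-43/2484
S(3/2) = -413/184

Δ: Δ0=-8/3, Δ1=7/2, Δ2=-4, Δ3=-2, Δ4=-2/3
row 1: diag=10, rhs=37; c'=1/5, d'=37/10
row 2: denom=6−2·1/5=28/5; d'=(-45−2·37/10)/(28/5)=-131/14
row 3: denom=4−1·5/28=107/28; d'=(12−1·-131/14)/(107/28)=598/107
row 4: denom=8−1·28/107=828/107; d'=(8−1·598/107)/(828/107)=43/138
back: M4=43/138
back: M3=598/107−28/107·43/138=380/69
back: M2=-131/14−5/28·380/69=-1427/138
back: M1=37/10−1/5·-1427/138=398/69
M: M0=0, M1=398/69, M2=-1427/138, M3=380/69, M4=43/138, M5=0
seg 0: a=5, c=M0/2=0, d=(M1−M0)/(6·3)=199/621, b=Δ0−h0·(2M0+M1)/6=-383/69
seg 1: a=-3, c=M1/2=199/69, d=(M2−M1)/(6·2)=-247/184, b=Δ1−h1·(2M1+M2)/6=214/69
seg 2: a=4, c=M2/2=-1427/276, d=(M3−M2)/(6·1)=243/92, b=Δ2−h2·(2M2+M3)/6=-203/138
seg 3: a=0, c=M3/2=190/69, d=(M4−M3)/(6·1)=-239/276, b=Δ3−h3·(2M3+M4)/6=-1073/276
seg 4: a=-2, c=M4/2=43/276, d=(M5−M4)/(6·3)=-43/2484, b=Δ4−h4·(2M4+M5)/6=-45/46
t_q=3/2 → seg 0, τ=3/2; S=5+-383/69·τ+0·τ²+199/621·τ³=-413/184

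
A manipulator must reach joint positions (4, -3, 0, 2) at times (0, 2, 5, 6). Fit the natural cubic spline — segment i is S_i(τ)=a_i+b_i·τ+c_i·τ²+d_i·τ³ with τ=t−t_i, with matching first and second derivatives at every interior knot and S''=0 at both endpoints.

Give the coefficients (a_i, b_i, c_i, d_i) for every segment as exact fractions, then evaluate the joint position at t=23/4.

Δ: Δ0=-7/2, Δ1=1, Δ2=2
row 1: diag=10, rhs=27; c'=3/10, d'=27/10
row 2: denom=8−3·3/10=71/10; d'=(6−3·27/10)/(71/10)=-21/71
back: M2=-21/71
back: M1=27/10−3/10·-21/71=198/71
M: M0=0, M1=198/71, M2=-21/71, M3=0
seg 0: a=4, c=M0/2=0, d=(M1−M0)/(6·2)=33/142, b=Δ0−h0·(2M0+M1)/6=-629/142
seg 1: a=-3, c=M1/2=99/71, d=(M2−M1)/(6·3)=-73/426, b=Δ1−h1·(2M1+M2)/6=-233/142
seg 2: a=0, c=M2/2=-21/142, d=(M3−M2)/(6·1)=7/142, b=Δ2−h2·(2M2+M3)/6=149/71
t_q=23/4 → seg 2, τ=3/4; S=0+149/71·τ+-21/142·τ²+7/142·τ³=13737/9088

  seg 0: a=4 b=-629/142 c=0 d=33/142
  seg 1: a=-3 b=-233/142 c=99/71 d=-73/426
  seg 2: a=0 b=149/71 c=-21/142 d=7/142
S(23/4) = 13737/9088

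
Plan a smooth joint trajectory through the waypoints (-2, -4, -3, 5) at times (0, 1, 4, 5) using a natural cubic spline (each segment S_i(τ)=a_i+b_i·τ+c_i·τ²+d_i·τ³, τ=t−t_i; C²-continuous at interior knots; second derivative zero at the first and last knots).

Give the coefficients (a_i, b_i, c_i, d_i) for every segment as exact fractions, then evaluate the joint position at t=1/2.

Δ: Δ0=-2, Δ1=1/3, Δ2=8
row 1: diag=8, rhs=14; c'=3/8, d'=7/4
row 2: denom=8−3·3/8=55/8; d'=(46−3·7/4)/(55/8)=326/55
back: M2=326/55
back: M1=7/4−3/8·326/55=-26/55
M: M0=0, M1=-26/55, M2=326/55, M3=0
seg 0: a=-2, c=M0/2=0, d=(M1−M0)/(6·1)=-13/165, b=Δ0−h0·(2M0+M1)/6=-317/165
seg 1: a=-4, c=M1/2=-13/55, d=(M2−M1)/(6·3)=16/45, b=Δ1−h1·(2M1+M2)/6=-356/165
seg 2: a=-3, c=M2/2=163/55, d=(M3−M2)/(6·1)=-163/165, b=Δ2−h2·(2M2+M3)/6=994/165
t_q=1/2 → seg 0, τ=1/2; S=-2+-317/165·τ+0·τ²+-13/165·τ³=-1307/440

  seg 0: a=-2 b=-317/165 c=0 d=-13/165
  seg 1: a=-4 b=-356/165 c=-13/55 d=16/45
  seg 2: a=-3 b=994/165 c=163/55 d=-163/165
S(1/2) = -1307/440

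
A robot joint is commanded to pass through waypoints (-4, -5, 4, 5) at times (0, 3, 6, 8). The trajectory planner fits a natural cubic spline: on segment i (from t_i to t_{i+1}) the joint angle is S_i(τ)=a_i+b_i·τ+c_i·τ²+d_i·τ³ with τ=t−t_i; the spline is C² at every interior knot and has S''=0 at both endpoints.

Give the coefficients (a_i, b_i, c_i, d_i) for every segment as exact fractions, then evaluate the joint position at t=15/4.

  seg 0: a=-4 b=-319/222 c=0 d=245/1998
  seg 1: a=-5 b=208/111 c=245/222 d=-485/1998
  seg 2: a=4 b=431/222 c=-40/37 d=20/111
S(15/4) = -14569/4736

Δ: Δ0=-1/3, Δ1=3, Δ2=1/2
row 1: diag=12, rhs=20; c'=1/4, d'=5/3
row 2: denom=10−3·1/4=37/4; d'=(-15−3·5/3)/(37/4)=-80/37
back: M2=-80/37
back: M1=5/3−1/4·-80/37=245/111
M: M0=0, M1=245/111, M2=-80/37, M3=0
seg 0: a=-4, c=M0/2=0, d=(M1−M0)/(6·3)=245/1998, b=Δ0−h0·(2M0+M1)/6=-319/222
seg 1: a=-5, c=M1/2=245/222, d=(M2−M1)/(6·3)=-485/1998, b=Δ1−h1·(2M1+M2)/6=208/111
seg 2: a=4, c=M2/2=-40/37, d=(M3−M2)/(6·2)=20/111, b=Δ2−h2·(2M2+M3)/6=431/222
t_q=15/4 → seg 1, τ=3/4; S=-5+208/111·τ+245/222·τ²+-485/1998·τ³=-14569/4736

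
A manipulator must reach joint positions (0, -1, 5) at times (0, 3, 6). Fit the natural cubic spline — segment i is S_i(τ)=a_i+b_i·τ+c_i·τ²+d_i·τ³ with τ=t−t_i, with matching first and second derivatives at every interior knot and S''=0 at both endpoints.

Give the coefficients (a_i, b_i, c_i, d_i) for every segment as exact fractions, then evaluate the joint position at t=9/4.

Δ: Δ0=-1/3, Δ1=2
row 1: diag=12, rhs=14; c'=1/4, d'=7/6
back: M1=7/6
M: M0=0, M1=7/6, M2=0
seg 0: a=0, c=M0/2=0, d=(M1−M0)/(6·3)=7/108, b=Δ0−h0·(2M0+M1)/6=-11/12
seg 1: a=-1, c=M1/2=7/12, d=(M2−M1)/(6·3)=-7/108, b=Δ1−h1·(2M1+M2)/6=5/6
t_q=9/4 → seg 0, τ=9/4; S=0+-11/12·τ+0·τ²+7/108·τ³=-339/256

  seg 0: a=0 b=-11/12 c=0 d=7/108
  seg 1: a=-1 b=5/6 c=7/12 d=-7/108
S(9/4) = -339/256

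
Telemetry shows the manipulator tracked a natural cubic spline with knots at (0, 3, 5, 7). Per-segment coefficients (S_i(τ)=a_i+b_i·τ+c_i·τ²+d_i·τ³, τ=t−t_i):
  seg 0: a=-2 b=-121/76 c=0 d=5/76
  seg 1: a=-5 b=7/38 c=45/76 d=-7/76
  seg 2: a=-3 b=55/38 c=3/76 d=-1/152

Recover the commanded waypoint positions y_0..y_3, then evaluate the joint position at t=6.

y_0 = S_0(0) = a_0 = -2
y_1 = S_1(0) = a_1 = -5
y_2 = S_2(0) = a_2 = -3
y_3 = S_2(2) = 0
t_q=6 is in segment 2 (τ=1); S_2(τ)=-231/152

y_0=-2 y_1=-5 y_2=-3 y_3=0
S(6) = -231/152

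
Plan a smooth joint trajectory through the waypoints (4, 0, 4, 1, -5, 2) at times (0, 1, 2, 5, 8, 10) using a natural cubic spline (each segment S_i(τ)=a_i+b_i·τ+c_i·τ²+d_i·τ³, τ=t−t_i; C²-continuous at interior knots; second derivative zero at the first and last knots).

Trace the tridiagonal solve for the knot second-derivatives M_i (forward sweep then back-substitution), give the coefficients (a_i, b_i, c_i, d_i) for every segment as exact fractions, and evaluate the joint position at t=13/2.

  seg 0: a=4 b=-12789/2054 c=0 d=4573/2054
  seg 1: a=0 b=465/1027 c=13719/2054 d=-6433/2054
  seg 2: a=4 b=9069/2054 c=-2790/1027 d=5617/18486
  seg 3: a=1 b=-3780/1027 c=37/2054 d=257/1422
  seg 4: a=-5 b=2685/2054 c=1689/1027 d=-563/2054
S(13/2) = -63599/16432

Δ: Δ0=-4, Δ1=4, Δ2=-1, Δ3=-2, Δ4=7/2
row 1: diag=4, rhs=48; c'=1/4, d'=12
row 2: denom=8−1·1/4=31/4; d'=(-30−1·12)/(31/4)=-168/31
row 3: denom=12−3·12/31=336/31; d'=(-6−3·-168/31)/(336/31)=53/56
row 4: denom=10−3·31/112=1027/112; d'=(33−3·53/56)/(1027/112)=3378/1027
back: M4=3378/1027
back: M3=53/56−31/112·3378/1027=37/1027
back: M2=-168/31−12/31·37/1027=-5580/1027
back: M1=12−1/4·-5580/1027=13719/1027
M: M0=0, M1=13719/1027, M2=-5580/1027, M3=37/1027, M4=3378/1027, M5=0
seg 0: a=4, c=M0/2=0, d=(M1−M0)/(6·1)=4573/2054, b=Δ0−h0·(2M0+M1)/6=-12789/2054
seg 1: a=0, c=M1/2=13719/2054, d=(M2−M1)/(6·1)=-6433/2054, b=Δ1−h1·(2M1+M2)/6=465/1027
seg 2: a=4, c=M2/2=-2790/1027, d=(M3−M2)/(6·3)=5617/18486, b=Δ2−h2·(2M2+M3)/6=9069/2054
seg 3: a=1, c=M3/2=37/2054, d=(M4−M3)/(6·3)=257/1422, b=Δ3−h3·(2M3+M4)/6=-3780/1027
seg 4: a=-5, c=M4/2=1689/1027, d=(M5−M4)/(6·2)=-563/2054, b=Δ4−h4·(2M4+M5)/6=2685/2054
t_q=13/2 → seg 3, τ=3/2; S=1+-3780/1027·τ+37/2054·τ²+257/1422·τ³=-63599/16432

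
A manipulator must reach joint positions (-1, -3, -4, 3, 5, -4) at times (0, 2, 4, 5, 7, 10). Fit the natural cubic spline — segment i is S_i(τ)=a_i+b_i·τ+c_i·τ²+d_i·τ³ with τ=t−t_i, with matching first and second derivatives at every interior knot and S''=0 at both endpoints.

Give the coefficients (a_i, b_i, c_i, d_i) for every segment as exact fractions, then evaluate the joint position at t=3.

  seg 0: a=-1 b=-411/1192 c=0 d=-781/4768
  seg 1: a=-3 b=-1377/596 c=-2343/2384 d=4501/4768
  seg 2: a=-4 b=6063/1192 c=1395/298 d=-3299/1192
  seg 3: a=3 b=3663/596 c=-4317/1192 d=625/1192
  seg 4: a=5 b=-1221/596 c=-567/1192 d=63/1192
S(3) = -25505/4768

Δ: Δ0=-1, Δ1=-1/2, Δ2=7, Δ3=1, Δ4=-3
row 1: diag=8, rhs=3; c'=1/4, d'=3/8
row 2: denom=6−2·1/4=11/2; d'=(45−2·3/8)/(11/2)=177/22
row 3: denom=6−1·2/11=64/11; d'=(-36−1·177/22)/(64/11)=-969/128
row 4: denom=10−2·11/32=149/16; d'=(-24−2·-969/128)/(149/16)=-567/596
back: M4=-567/596
back: M3=-969/128−11/32·-567/596=-4317/596
back: M2=177/22−2/11·-4317/596=1395/149
back: M1=3/8−1/4·1395/149=-2343/1192
M: M0=0, M1=-2343/1192, M2=1395/149, M3=-4317/596, M4=-567/596, M5=0
seg 0: a=-1, c=M0/2=0, d=(M1−M0)/(6·2)=-781/4768, b=Δ0−h0·(2M0+M1)/6=-411/1192
seg 1: a=-3, c=M1/2=-2343/2384, d=(M2−M1)/(6·2)=4501/4768, b=Δ1−h1·(2M1+M2)/6=-1377/596
seg 2: a=-4, c=M2/2=1395/298, d=(M3−M2)/(6·1)=-3299/1192, b=Δ2−h2·(2M2+M3)/6=6063/1192
seg 3: a=3, c=M3/2=-4317/1192, d=(M4−M3)/(6·2)=625/1192, b=Δ3−h3·(2M3+M4)/6=3663/596
seg 4: a=5, c=M4/2=-567/1192, d=(M5−M4)/(6·3)=63/1192, b=Δ4−h4·(2M4+M5)/6=-1221/596
t_q=3 → seg 1, τ=1; S=-3+-1377/596·τ+-2343/2384·τ²+4501/4768·τ³=-25505/4768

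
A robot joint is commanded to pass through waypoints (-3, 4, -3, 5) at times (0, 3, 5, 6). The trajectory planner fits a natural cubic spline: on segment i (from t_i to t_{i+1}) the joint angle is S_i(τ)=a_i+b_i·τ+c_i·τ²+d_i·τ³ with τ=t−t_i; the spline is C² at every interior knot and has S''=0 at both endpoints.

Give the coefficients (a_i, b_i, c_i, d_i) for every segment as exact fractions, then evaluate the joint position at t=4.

Δ: Δ0=7/3, Δ1=-7/2, Δ2=8
row 1: diag=10, rhs=-35; c'=1/5, d'=-7/2
row 2: denom=6−2·1/5=28/5; d'=(69−2·-7/2)/(28/5)=95/7
back: M2=95/7
back: M1=-7/2−1/5·95/7=-87/14
M: M0=0, M1=-87/14, M2=95/7, M3=0
seg 0: a=-3, c=M0/2=0, d=(M1−M0)/(6·3)=-29/84, b=Δ0−h0·(2M0+M1)/6=457/84
seg 1: a=4, c=M1/2=-87/28, d=(M2−M1)/(6·2)=277/168, b=Δ1−h1·(2M1+M2)/6=-163/42
seg 2: a=-3, c=M2/2=95/14, d=(M3−M2)/(6·1)=-95/42, b=Δ2−h2·(2M2+M3)/6=73/21
t_q=4 → seg 1, τ=1; S=4+-163/42·τ+-87/28·τ²+277/168·τ³=-75/56

  seg 0: a=-3 b=457/84 c=0 d=-29/84
  seg 1: a=4 b=-163/42 c=-87/28 d=277/168
  seg 2: a=-3 b=73/21 c=95/14 d=-95/42
S(4) = -75/56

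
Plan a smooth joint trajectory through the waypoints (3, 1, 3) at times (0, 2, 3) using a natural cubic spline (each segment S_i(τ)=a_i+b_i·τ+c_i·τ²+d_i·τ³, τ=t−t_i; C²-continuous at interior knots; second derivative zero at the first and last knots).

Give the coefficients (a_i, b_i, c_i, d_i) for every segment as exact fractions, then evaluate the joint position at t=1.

  seg 0: a=3 b=-2 c=0 d=1/4
  seg 1: a=1 b=1 c=3/2 d=-1/2
S(1) = 5/4

Δ: Δ0=-1, Δ1=2
row 1: diag=6, rhs=18; c'=1/6, d'=3
back: M1=3
M: M0=0, M1=3, M2=0
seg 0: a=3, c=M0/2=0, d=(M1−M0)/(6·2)=1/4, b=Δ0−h0·(2M0+M1)/6=-2
seg 1: a=1, c=M1/2=3/2, d=(M2−M1)/(6·1)=-1/2, b=Δ1−h1·(2M1+M2)/6=1
t_q=1 → seg 0, τ=1; S=3+-2·τ+0·τ²+1/4·τ³=5/4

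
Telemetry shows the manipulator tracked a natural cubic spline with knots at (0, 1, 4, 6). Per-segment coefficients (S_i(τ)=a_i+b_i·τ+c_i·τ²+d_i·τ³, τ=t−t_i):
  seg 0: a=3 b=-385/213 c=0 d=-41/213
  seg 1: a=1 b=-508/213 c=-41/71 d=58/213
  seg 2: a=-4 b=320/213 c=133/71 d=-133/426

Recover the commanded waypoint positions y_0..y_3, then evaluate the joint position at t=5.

y_0 = S_0(0) = a_0 = 3
y_1 = S_1(0) = a_1 = 1
y_2 = S_2(0) = a_2 = -4
y_3 = S_2(2) = 4
t_q=5 is in segment 2 (τ=1); S_2(τ)=-133/142

y_0=3 y_1=1 y_2=-4 y_3=4
S(5) = -133/142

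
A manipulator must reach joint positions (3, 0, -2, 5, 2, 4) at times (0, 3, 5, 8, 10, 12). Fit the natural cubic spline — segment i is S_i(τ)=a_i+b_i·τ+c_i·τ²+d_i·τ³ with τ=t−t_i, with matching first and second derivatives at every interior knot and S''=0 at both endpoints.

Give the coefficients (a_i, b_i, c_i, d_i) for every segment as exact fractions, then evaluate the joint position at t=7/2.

Δ: Δ0=-1, Δ1=-1, Δ2=7/3, Δ3=-3/2, Δ4=1
row 1: diag=10, rhs=0; c'=1/5, d'=0
row 2: denom=10−2·1/5=48/5; d'=(20−2·0)/(48/5)=25/12
row 3: denom=10−3·5/16=145/16; d'=(-23−3·25/12)/(145/16)=-468/145
row 4: denom=8−2·32/145=1096/145; d'=(15−2·-468/145)/(1096/145)=3111/1096
back: M4=3111/1096
back: M3=-468/145−32/145·3111/1096=-528/137
back: M2=25/12−5/16·-528/137=5405/1644
back: M1=0−1/5·5405/1644=-1081/1644
M: M0=0, M1=-1081/1644, M2=5405/1644, M3=-528/137, M4=3111/1096, M5=0
seg 0: a=3, c=M0/2=0, d=(M1−M0)/(6·3)=-1081/29592, b=Δ0−h0·(2M0+M1)/6=-2207/3288
seg 1: a=0, c=M1/2=-1081/3288, d=(M2−M1)/(6·2)=1081/3288, b=Δ1−h1·(2M1+M2)/6=-2725/1644
seg 2: a=-2, c=M2/2=5405/3288, d=(M3−M2)/(6·3)=-11741/29592, b=Δ2−h2·(2M2+M3)/6=533/548
seg 3: a=5, c=M3/2=-264/137, d=(M4−M3)/(6·2)=2445/4384, b=Δ3−h3·(2M3+M4)/6=135/1096
seg 4: a=2, c=M4/2=3111/2192, d=(M5−M4)/(6·2)=-1037/4384, b=Δ4−h4·(2M4+M5)/6=-489/548
t_q=7/2 → seg 1, τ=1/2; S=0+-2725/1644·τ+-1081/3288·τ²+1081/3288·τ³=-7627/8768

  seg 0: a=3 b=-2207/3288 c=0 d=-1081/29592
  seg 1: a=0 b=-2725/1644 c=-1081/3288 d=1081/3288
  seg 2: a=-2 b=533/548 c=5405/3288 d=-11741/29592
  seg 3: a=5 b=135/1096 c=-264/137 d=2445/4384
  seg 4: a=2 b=-489/548 c=3111/2192 d=-1037/4384
S(7/2) = -7627/8768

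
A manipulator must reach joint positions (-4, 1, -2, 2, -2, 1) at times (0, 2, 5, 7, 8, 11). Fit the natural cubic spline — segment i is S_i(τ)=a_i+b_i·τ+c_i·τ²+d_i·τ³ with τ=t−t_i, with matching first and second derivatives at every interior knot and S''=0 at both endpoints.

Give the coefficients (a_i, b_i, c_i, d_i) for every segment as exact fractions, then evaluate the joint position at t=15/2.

Δ: Δ0=5/2, Δ1=-1, Δ2=2, Δ3=-4, Δ4=1
row 1: diag=10, rhs=-21; c'=3/10, d'=-21/10
row 2: denom=10−3·3/10=91/10; d'=(18−3·-21/10)/(91/10)=243/91
row 3: denom=6−2·20/91=506/91; d'=(-36−2·243/91)/(506/91)=-171/23
row 4: denom=8−1·91/506=3957/506; d'=(30−1·-171/23)/(3957/506)=6314/1319
back: M4=6314/1319
back: M3=-171/23−91/506·6314/1319=-10942/1319
back: M2=243/91−20/91·-10942/1319=5927/1319
back: M1=-21/10−3/10·5927/1319=-4548/1319
M: M0=0, M1=-4548/1319, M2=5927/1319, M3=-10942/1319, M4=6314/1319, M5=0
seg 0: a=-4, c=M0/2=0, d=(M1−M0)/(6·2)=-379/1319, b=Δ0−h0·(2M0+M1)/6=9627/2638
seg 1: a=1, c=M1/2=-2274/1319, d=(M2−M1)/(6·3)=10475/23742, b=Δ1−h1·(2M1+M2)/6=531/2638
seg 2: a=-2, c=M2/2=5927/2638, d=(M3−M2)/(6·2)=-5623/5276, b=Δ2−h2·(2M2+M3)/6=2334/1319
seg 3: a=2, c=M3/2=-5471/1319, d=(M4−M3)/(6·1)=2876/1319, b=Δ3−h3·(2M3+M4)/6=-2681/1319
seg 4: a=-2, c=M4/2=3157/1319, d=(M5−M4)/(6·3)=-3157/11871, b=Δ4−h4·(2M4+M5)/6=-4995/1319
t_q=15/2 → seg 3, τ=1/2; S=2+-2681/1319·τ+-5471/1319·τ²+2876/1319·τ³=1157/5276

  seg 0: a=-4 b=9627/2638 c=0 d=-379/1319
  seg 1: a=1 b=531/2638 c=-2274/1319 d=10475/23742
  seg 2: a=-2 b=2334/1319 c=5927/2638 d=-5623/5276
  seg 3: a=2 b=-2681/1319 c=-5471/1319 d=2876/1319
  seg 4: a=-2 b=-4995/1319 c=3157/1319 d=-3157/11871
S(15/2) = 1157/5276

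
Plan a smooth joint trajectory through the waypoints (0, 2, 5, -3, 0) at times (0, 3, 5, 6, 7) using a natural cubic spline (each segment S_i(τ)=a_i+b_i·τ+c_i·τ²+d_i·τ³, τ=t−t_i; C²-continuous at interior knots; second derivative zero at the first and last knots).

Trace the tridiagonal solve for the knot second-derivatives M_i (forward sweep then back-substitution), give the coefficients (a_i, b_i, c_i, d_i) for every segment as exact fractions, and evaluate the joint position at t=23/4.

Δ: Δ0=2/3, Δ1=3/2, Δ2=-8, Δ3=3
row 1: diag=10, rhs=5; c'=1/5, d'=1/2
row 2: denom=6−2·1/5=28/5; d'=(-57−2·1/2)/(28/5)=-145/14
row 3: denom=4−1·5/28=107/28; d'=(66−1·-145/14)/(107/28)=2138/107
back: M3=2138/107
back: M2=-145/14−5/28·2138/107=-1490/107
back: M1=1/2−1/5·-1490/107=703/214
M: M0=0, M1=703/214, M2=-1490/107, M3=2138/107, M4=0
seg 0: a=0, c=M0/2=0, d=(M1−M0)/(6·3)=703/3852, b=Δ0−h0·(2M0+M1)/6=-1253/1284
seg 1: a=2, c=M1/2=703/428, d=(M2−M1)/(6·2)=-3683/2568, b=Δ1−h1·(2M1+M2)/6=2537/642
seg 2: a=5, c=M2/2=-745/107, d=(M3−M2)/(6·1)=1814/321, b=Δ2−h2·(2M2+M3)/6=-2147/321
seg 3: a=-3, c=M3/2=1069/107, d=(M4−M3)/(6·1)=-1069/321, b=Δ3−h3·(2M3+M4)/6=-1175/321
t_q=23/4 → seg 2, τ=3/4; S=5+-2147/321·τ+-745/107·τ²+1814/321·τ³=-5303/3424

  seg 0: a=0 b=-1253/1284 c=0 d=703/3852
  seg 1: a=2 b=2537/642 c=703/428 d=-3683/2568
  seg 2: a=5 b=-2147/321 c=-745/107 d=1814/321
  seg 3: a=-3 b=-1175/321 c=1069/107 d=-1069/321
S(23/4) = -5303/3424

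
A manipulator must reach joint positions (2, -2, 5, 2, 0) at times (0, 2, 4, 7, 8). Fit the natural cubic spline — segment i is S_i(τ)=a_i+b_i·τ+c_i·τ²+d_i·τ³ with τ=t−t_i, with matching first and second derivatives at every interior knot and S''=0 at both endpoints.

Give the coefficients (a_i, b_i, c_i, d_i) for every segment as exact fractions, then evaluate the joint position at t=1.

Δ: Δ0=-2, Δ1=7/2, Δ2=-1, Δ3=-2
row 1: diag=8, rhs=33; c'=1/4, d'=33/8
row 2: denom=10−2·1/4=19/2; d'=(-27−2·33/8)/(19/2)=-141/38
row 3: denom=8−3·6/19=134/19; d'=(-6−3·-141/38)/(134/19)=195/268
back: M3=195/268
back: M2=-141/38−6/19·195/268=-264/67
back: M1=33/8−1/4·-264/67=2739/536
M: M0=0, M1=2739/536, M2=-264/67, M3=195/268, M4=0
seg 0: a=2, c=M0/2=0, d=(M1−M0)/(6·2)=913/2144, b=Δ0−h0·(2M0+M1)/6=-1985/536
seg 1: a=-2, c=M1/2=2739/1072, d=(M2−M1)/(6·2)=-1617/2144, b=Δ1−h1·(2M1+M2)/6=377/268
seg 2: a=5, c=M2/2=-132/67, d=(M3−M2)/(6·3)=139/536, b=Δ2−h2·(2M2+M3)/6=1381/536
seg 3: a=2, c=M3/2=195/536, d=(M4−M3)/(6·1)=-65/536, b=Δ3−h3·(2M3+M4)/6=-601/268
t_q=1 → seg 0, τ=1; S=2+-1985/536·τ+0·τ²+913/2144·τ³=-2739/2144

  seg 0: a=2 b=-1985/536 c=0 d=913/2144
  seg 1: a=-2 b=377/268 c=2739/1072 d=-1617/2144
  seg 2: a=5 b=1381/536 c=-132/67 d=139/536
  seg 3: a=2 b=-601/268 c=195/536 d=-65/536
S(1) = -2739/2144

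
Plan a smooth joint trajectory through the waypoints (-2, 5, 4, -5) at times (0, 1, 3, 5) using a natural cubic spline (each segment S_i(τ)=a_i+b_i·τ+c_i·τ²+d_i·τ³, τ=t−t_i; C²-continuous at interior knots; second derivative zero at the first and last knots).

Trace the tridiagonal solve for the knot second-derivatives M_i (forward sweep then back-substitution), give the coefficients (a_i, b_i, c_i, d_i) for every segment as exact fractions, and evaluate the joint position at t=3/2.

  seg 0: a=-2 b=90/11 c=0 d=-13/11
  seg 1: a=5 b=51/11 c=-39/11 d=43/88
  seg 2: a=4 b=-81/22 c=-27/44 d=9/88
S(3/2) = 4571/704

Δ: Δ0=7, Δ1=-1/2, Δ2=-9/2
row 1: diag=6, rhs=-45; c'=1/3, d'=-15/2
row 2: denom=8−2·1/3=22/3; d'=(-24−2·-15/2)/(22/3)=-27/22
back: M2=-27/22
back: M1=-15/2−1/3·-27/22=-78/11
M: M0=0, M1=-78/11, M2=-27/22, M3=0
seg 0: a=-2, c=M0/2=0, d=(M1−M0)/(6·1)=-13/11, b=Δ0−h0·(2M0+M1)/6=90/11
seg 1: a=5, c=M1/2=-39/11, d=(M2−M1)/(6·2)=43/88, b=Δ1−h1·(2M1+M2)/6=51/11
seg 2: a=4, c=M2/2=-27/44, d=(M3−M2)/(6·2)=9/88, b=Δ2−h2·(2M2+M3)/6=-81/22
t_q=3/2 → seg 1, τ=1/2; S=5+51/11·τ+-39/11·τ²+43/88·τ³=4571/704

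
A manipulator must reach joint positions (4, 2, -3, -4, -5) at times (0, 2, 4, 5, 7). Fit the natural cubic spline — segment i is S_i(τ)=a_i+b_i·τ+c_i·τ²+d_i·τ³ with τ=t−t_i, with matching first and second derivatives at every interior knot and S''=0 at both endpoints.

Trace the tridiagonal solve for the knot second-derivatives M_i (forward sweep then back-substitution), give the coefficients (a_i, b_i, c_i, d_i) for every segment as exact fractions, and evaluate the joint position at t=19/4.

  seg 0: a=4 b=-117/256 c=0 d=-139/1024
  seg 1: a=2 b=-267/128 c=-417/512 d=311/1024
  seg 2: a=-3 b=-435/256 c=129/128 d=-79/256
  seg 3: a=-4 b=-39/64 c=21/256 d=-7/512
S(19/4) = -62877/16384

Δ: Δ0=-1, Δ1=-5/2, Δ2=-1, Δ3=-1/2
row 1: diag=8, rhs=-9; c'=1/4, d'=-9/8
row 2: denom=6−2·1/4=11/2; d'=(9−2·-9/8)/(11/2)=45/22
row 3: denom=6−1·2/11=64/11; d'=(3−1·45/22)/(64/11)=21/128
back: M3=21/128
back: M2=45/22−2/11·21/128=129/64
back: M1=-9/8−1/4·129/64=-417/256
M: M0=0, M1=-417/256, M2=129/64, M3=21/128, M4=0
seg 0: a=4, c=M0/2=0, d=(M1−M0)/(6·2)=-139/1024, b=Δ0−h0·(2M0+M1)/6=-117/256
seg 1: a=2, c=M1/2=-417/512, d=(M2−M1)/(6·2)=311/1024, b=Δ1−h1·(2M1+M2)/6=-267/128
seg 2: a=-3, c=M2/2=129/128, d=(M3−M2)/(6·1)=-79/256, b=Δ2−h2·(2M2+M3)/6=-435/256
seg 3: a=-4, c=M3/2=21/256, d=(M4−M3)/(6·2)=-7/512, b=Δ3−h3·(2M3+M4)/6=-39/64
t_q=19/4 → seg 2, τ=3/4; S=-3+-435/256·τ+129/128·τ²+-79/256·τ³=-62877/16384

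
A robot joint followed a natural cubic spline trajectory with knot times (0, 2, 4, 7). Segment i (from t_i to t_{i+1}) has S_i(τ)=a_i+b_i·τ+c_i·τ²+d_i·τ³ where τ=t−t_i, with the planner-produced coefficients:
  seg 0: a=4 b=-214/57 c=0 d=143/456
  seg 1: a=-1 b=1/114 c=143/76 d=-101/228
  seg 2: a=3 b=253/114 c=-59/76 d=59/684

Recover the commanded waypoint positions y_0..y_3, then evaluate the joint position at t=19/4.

y_0 = S_0(0) = a_0 = 4
y_1 = S_1(0) = a_1 = -1
y_2 = S_2(0) = a_2 = 3
y_3 = S_2(3) = 5
t_q=19/4 is in segment 2 (τ=3/4); S_2(τ)=20741/4864

y_0=4 y_1=-1 y_2=3 y_3=5
S(19/4) = 20741/4864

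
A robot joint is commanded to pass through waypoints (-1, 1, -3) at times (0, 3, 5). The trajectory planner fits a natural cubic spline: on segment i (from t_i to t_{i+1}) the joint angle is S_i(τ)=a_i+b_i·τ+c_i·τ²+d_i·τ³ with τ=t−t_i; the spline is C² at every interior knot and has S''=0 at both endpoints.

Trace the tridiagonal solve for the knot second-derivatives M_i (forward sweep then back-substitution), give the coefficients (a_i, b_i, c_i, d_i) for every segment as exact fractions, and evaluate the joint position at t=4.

Δ: Δ0=2/3, Δ1=-2
row 1: diag=10, rhs=-16; c'=1/5, d'=-8/5
back: M1=-8/5
M: M0=0, M1=-8/5, M2=0
seg 0: a=-1, c=M0/2=0, d=(M1−M0)/(6·3)=-4/45, b=Δ0−h0·(2M0+M1)/6=22/15
seg 1: a=1, c=M1/2=-4/5, d=(M2−M1)/(6·2)=2/15, b=Δ1−h1·(2M1+M2)/6=-14/15
t_q=4 → seg 1, τ=1; S=1+-14/15·τ+-4/5·τ²+2/15·τ³=-3/5

  seg 0: a=-1 b=22/15 c=0 d=-4/45
  seg 1: a=1 b=-14/15 c=-4/5 d=2/15
S(4) = -3/5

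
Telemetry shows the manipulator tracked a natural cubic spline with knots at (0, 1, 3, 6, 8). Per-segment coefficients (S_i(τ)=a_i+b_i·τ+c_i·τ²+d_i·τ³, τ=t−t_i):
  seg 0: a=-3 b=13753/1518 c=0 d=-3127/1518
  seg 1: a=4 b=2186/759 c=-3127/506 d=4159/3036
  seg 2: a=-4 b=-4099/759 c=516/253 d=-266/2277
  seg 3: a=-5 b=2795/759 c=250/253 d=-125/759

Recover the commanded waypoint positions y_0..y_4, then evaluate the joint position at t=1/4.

y_0=-3 y_1=4 y_2=-4 y_3=-5 y_4=5
S(1/4) = -24845/32384

y_0 = S_0(0) = a_0 = -3
y_1 = S_1(0) = a_1 = 4
y_2 = S_2(0) = a_2 = -4
y_3 = S_3(0) = a_3 = -5
y_4 = S_3(2) = 5
t_q=1/4 is in segment 0 (τ=1/4); S_0(τ)=-24845/32384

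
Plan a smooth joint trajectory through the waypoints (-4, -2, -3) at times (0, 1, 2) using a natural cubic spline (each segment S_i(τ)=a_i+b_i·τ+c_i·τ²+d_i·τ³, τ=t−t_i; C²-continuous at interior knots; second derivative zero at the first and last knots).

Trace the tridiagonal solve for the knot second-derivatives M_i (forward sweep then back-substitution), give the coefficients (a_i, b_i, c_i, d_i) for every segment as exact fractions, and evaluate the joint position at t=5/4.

  seg 0: a=-4 b=11/4 c=0 d=-3/4
  seg 1: a=-2 b=1/2 c=-9/4 d=3/4
S(5/4) = -513/256

Δ: Δ0=2, Δ1=-1
row 1: diag=4, rhs=-18; c'=1/4, d'=-9/2
back: M1=-9/2
M: M0=0, M1=-9/2, M2=0
seg 0: a=-4, c=M0/2=0, d=(M1−M0)/(6·1)=-3/4, b=Δ0−h0·(2M0+M1)/6=11/4
seg 1: a=-2, c=M1/2=-9/4, d=(M2−M1)/(6·1)=3/4, b=Δ1−h1·(2M1+M2)/6=1/2
t_q=5/4 → seg 1, τ=1/4; S=-2+1/2·τ+-9/4·τ²+3/4·τ³=-513/256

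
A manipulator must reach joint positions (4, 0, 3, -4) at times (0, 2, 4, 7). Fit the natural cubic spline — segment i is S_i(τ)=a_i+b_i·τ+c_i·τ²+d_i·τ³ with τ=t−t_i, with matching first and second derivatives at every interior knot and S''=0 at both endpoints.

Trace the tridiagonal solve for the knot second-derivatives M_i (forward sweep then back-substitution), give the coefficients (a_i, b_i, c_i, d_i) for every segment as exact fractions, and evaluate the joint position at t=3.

  seg 0: a=4 b=-178/57 c=0 d=16/57
  seg 1: a=0 b=14/57 c=32/19 d=-241/456
  seg 2: a=3 b=73/114 c=-113/76 d=113/684
S(3) = 213/152

Δ: Δ0=-2, Δ1=3/2, Δ2=-7/3
row 1: diag=8, rhs=21; c'=1/4, d'=21/8
row 2: denom=10−2·1/4=19/2; d'=(-23−2·21/8)/(19/2)=-113/38
back: M2=-113/38
back: M1=21/8−1/4·-113/38=64/19
M: M0=0, M1=64/19, M2=-113/38, M3=0
seg 0: a=4, c=M0/2=0, d=(M1−M0)/(6·2)=16/57, b=Δ0−h0·(2M0+M1)/6=-178/57
seg 1: a=0, c=M1/2=32/19, d=(M2−M1)/(6·2)=-241/456, b=Δ1−h1·(2M1+M2)/6=14/57
seg 2: a=3, c=M2/2=-113/76, d=(M3−M2)/(6·3)=113/684, b=Δ2−h2·(2M2+M3)/6=73/114
t_q=3 → seg 1, τ=1; S=0+14/57·τ+32/19·τ²+-241/456·τ³=213/152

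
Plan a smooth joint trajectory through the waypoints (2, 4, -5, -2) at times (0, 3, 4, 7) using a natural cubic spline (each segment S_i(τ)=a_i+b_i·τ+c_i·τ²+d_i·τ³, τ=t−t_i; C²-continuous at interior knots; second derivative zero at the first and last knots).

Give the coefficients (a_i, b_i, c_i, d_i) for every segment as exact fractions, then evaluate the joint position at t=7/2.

  seg 0: a=2 b=304/63 c=0 d=-262/567
  seg 1: a=4 b=-482/63 c=-262/63 d=59/21
  seg 2: a=-5 b=-475/63 c=269/63 d=-269/567
S(7/2) = -37/72

Δ: Δ0=2/3, Δ1=-9, Δ2=1
row 1: diag=8, rhs=-58; c'=1/8, d'=-29/4
row 2: denom=8−1·1/8=63/8; d'=(60−1·-29/4)/(63/8)=538/63
back: M2=538/63
back: M1=-29/4−1/8·538/63=-524/63
M: M0=0, M1=-524/63, M2=538/63, M3=0
seg 0: a=2, c=M0/2=0, d=(M1−M0)/(6·3)=-262/567, b=Δ0−h0·(2M0+M1)/6=304/63
seg 1: a=4, c=M1/2=-262/63, d=(M2−M1)/(6·1)=59/21, b=Δ1−h1·(2M1+M2)/6=-482/63
seg 2: a=-5, c=M2/2=269/63, d=(M3−M2)/(6·3)=-269/567, b=Δ2−h2·(2M2+M3)/6=-475/63
t_q=7/2 → seg 1, τ=1/2; S=4+-482/63·τ+-262/63·τ²+59/21·τ³=-37/72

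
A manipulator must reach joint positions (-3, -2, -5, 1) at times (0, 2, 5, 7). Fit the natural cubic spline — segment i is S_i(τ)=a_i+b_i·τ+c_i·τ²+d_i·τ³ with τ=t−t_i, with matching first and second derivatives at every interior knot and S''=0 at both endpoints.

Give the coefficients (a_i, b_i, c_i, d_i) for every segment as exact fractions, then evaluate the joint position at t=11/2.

Δ: Δ0=1/2, Δ1=-1, Δ2=3
row 1: diag=10, rhs=-9; c'=3/10, d'=-9/10
row 2: denom=10−3·3/10=91/10; d'=(24−3·-9/10)/(91/10)=267/91
back: M2=267/91
back: M1=-9/10−3/10·267/91=-162/91
M: M0=0, M1=-162/91, M2=267/91, M3=0
seg 0: a=-3, c=M0/2=0, d=(M1−M0)/(6·2)=-27/182, b=Δ0−h0·(2M0+M1)/6=199/182
seg 1: a=-2, c=M1/2=-81/91, d=(M2−M1)/(6·3)=11/42, b=Δ1−h1·(2M1+M2)/6=-125/182
seg 2: a=-5, c=M2/2=267/182, d=(M3−M2)/(6·2)=-89/364, b=Δ2−h2·(2M2+M3)/6=95/91
t_q=11/2 → seg 2, τ=1/2; S=-5+95/91·τ+267/182·τ²+-89/364·τ³=-1723/416

  seg 0: a=-3 b=199/182 c=0 d=-27/182
  seg 1: a=-2 b=-125/182 c=-81/91 d=11/42
  seg 2: a=-5 b=95/91 c=267/182 d=-89/364
S(11/2) = -1723/416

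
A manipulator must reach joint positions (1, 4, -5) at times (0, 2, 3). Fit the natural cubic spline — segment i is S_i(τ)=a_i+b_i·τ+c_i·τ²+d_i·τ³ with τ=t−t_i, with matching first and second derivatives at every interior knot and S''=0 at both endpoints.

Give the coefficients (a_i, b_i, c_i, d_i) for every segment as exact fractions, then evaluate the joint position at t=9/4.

  seg 0: a=1 b=5 c=0 d=-7/8
  seg 1: a=4 b=-11/2 c=-21/4 d=7/4
S(9/4) = 595/256

Δ: Δ0=3/2, Δ1=-9
row 1: diag=6, rhs=-63; c'=1/6, d'=-21/2
back: M1=-21/2
M: M0=0, M1=-21/2, M2=0
seg 0: a=1, c=M0/2=0, d=(M1−M0)/(6·2)=-7/8, b=Δ0−h0·(2M0+M1)/6=5
seg 1: a=4, c=M1/2=-21/4, d=(M2−M1)/(6·1)=7/4, b=Δ1−h1·(2M1+M2)/6=-11/2
t_q=9/4 → seg 1, τ=1/4; S=4+-11/2·τ+-21/4·τ²+7/4·τ³=595/256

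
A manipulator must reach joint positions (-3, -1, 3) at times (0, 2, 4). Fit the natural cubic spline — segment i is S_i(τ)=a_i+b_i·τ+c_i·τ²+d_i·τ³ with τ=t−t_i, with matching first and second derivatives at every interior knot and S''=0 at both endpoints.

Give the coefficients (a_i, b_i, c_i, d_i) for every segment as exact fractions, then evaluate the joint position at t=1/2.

  seg 0: a=-3 b=3/4 c=0 d=1/16
  seg 1: a=-1 b=3/2 c=3/8 d=-1/16
S(1/2) = -335/128

Δ: Δ0=1, Δ1=2
row 1: diag=8, rhs=6; c'=1/4, d'=3/4
back: M1=3/4
M: M0=0, M1=3/4, M2=0
seg 0: a=-3, c=M0/2=0, d=(M1−M0)/(6·2)=1/16, b=Δ0−h0·(2M0+M1)/6=3/4
seg 1: a=-1, c=M1/2=3/8, d=(M2−M1)/(6·2)=-1/16, b=Δ1−h1·(2M1+M2)/6=3/2
t_q=1/2 → seg 0, τ=1/2; S=-3+3/4·τ+0·τ²+1/16·τ³=-335/128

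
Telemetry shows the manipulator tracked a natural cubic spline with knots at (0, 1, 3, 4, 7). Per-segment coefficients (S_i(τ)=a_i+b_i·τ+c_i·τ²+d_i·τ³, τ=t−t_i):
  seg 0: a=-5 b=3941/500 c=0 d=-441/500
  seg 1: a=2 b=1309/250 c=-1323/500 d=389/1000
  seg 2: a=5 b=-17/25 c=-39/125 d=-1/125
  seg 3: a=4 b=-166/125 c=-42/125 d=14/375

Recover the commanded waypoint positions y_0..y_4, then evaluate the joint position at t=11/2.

y_0 = S_0(0) = a_0 = -5
y_1 = S_1(0) = a_1 = 2
y_2 = S_2(0) = a_2 = 5
y_3 = S_3(0) = a_3 = 4
y_4 = S_3(3) = -2
t_q=11/2 is in segment 3 (τ=3/2); S_3(τ)=689/500

y_0=-5 y_1=2 y_2=5 y_3=4 y_4=-2
S(11/2) = 689/500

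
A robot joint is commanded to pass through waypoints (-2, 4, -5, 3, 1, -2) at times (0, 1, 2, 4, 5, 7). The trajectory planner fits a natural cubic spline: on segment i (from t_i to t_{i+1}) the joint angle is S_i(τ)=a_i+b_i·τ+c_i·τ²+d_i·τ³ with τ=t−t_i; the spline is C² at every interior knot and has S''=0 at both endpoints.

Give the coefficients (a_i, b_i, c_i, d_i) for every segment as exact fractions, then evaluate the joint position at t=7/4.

  seg 0: a=-2 b=7572/709 c=0 d=-3318/709
  seg 1: a=4 b=-2382/709 c=-9954/709 d=5955/709
  seg 2: a=-5 b=-4425/709 c=7911/709 d=-8561/2836
  seg 3: a=3 b=1536/709 c=-9861/1418 d=3953/1418
  seg 4: a=1 b=-4791/1418 c=999/709 d=-333/1418
S(7/4) = -130391/45376

Δ: Δ0=6, Δ1=-9, Δ2=4, Δ3=-2, Δ4=-3/2
row 1: diag=4, rhs=-90; c'=1/4, d'=-45/2
row 2: denom=6−1·1/4=23/4; d'=(78−1·-45/2)/(23/4)=402/23
row 3: denom=6−2·8/23=122/23; d'=(-36−2·402/23)/(122/23)=-816/61
row 4: denom=6−1·23/122=709/122; d'=(3−1·-816/61)/(709/122)=1998/709
back: M4=1998/709
back: M3=-816/61−23/122·1998/709=-9861/709
back: M2=402/23−8/23·-9861/709=15822/709
back: M1=-45/2−1/4·15822/709=-19908/709
M: M0=0, M1=-19908/709, M2=15822/709, M3=-9861/709, M4=1998/709, M5=0
seg 0: a=-2, c=M0/2=0, d=(M1−M0)/(6·1)=-3318/709, b=Δ0−h0·(2M0+M1)/6=7572/709
seg 1: a=4, c=M1/2=-9954/709, d=(M2−M1)/(6·1)=5955/709, b=Δ1−h1·(2M1+M2)/6=-2382/709
seg 2: a=-5, c=M2/2=7911/709, d=(M3−M2)/(6·2)=-8561/2836, b=Δ2−h2·(2M2+M3)/6=-4425/709
seg 3: a=3, c=M3/2=-9861/1418, d=(M4−M3)/(6·1)=3953/1418, b=Δ3−h3·(2M3+M4)/6=1536/709
seg 4: a=1, c=M4/2=999/709, d=(M5−M4)/(6·2)=-333/1418, b=Δ4−h4·(2M4+M5)/6=-4791/1418
t_q=7/4 → seg 1, τ=3/4; S=4+-2382/709·τ+-9954/709·τ²+5955/709·τ³=-130391/45376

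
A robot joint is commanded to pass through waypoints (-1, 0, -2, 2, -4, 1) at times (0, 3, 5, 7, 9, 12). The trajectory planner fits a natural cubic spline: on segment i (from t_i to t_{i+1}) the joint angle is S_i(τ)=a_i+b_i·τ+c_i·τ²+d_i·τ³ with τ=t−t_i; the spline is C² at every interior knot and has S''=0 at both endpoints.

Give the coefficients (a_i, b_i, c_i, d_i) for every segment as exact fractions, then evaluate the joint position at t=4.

Δ: Δ0=1/3, Δ1=-1, Δ2=2, Δ3=-3, Δ4=5/3
row 1: diag=10, rhs=-8; c'=1/5, d'=-4/5
row 2: denom=8−2·1/5=38/5; d'=(18−2·-4/5)/(38/5)=49/19
row 3: denom=8−2·5/19=142/19; d'=(-30−2·49/19)/(142/19)=-334/71
row 4: denom=10−2·19/71=672/71; d'=(28−2·-334/71)/(672/71)=83/21
back: M4=83/21
back: M3=-334/71−19/71·83/21=-121/21
back: M2=49/19−5/19·-121/21=86/21
back: M1=-4/5−1/5·86/21=-34/21
M: M0=0, M1=-34/21, M2=86/21, M3=-121/21, M4=83/21, M5=0
seg 0: a=-1, c=M0/2=0, d=(M1−M0)/(6·3)=-17/189, b=Δ0−h0·(2M0+M1)/6=8/7
seg 1: a=0, c=M1/2=-17/21, d=(M2−M1)/(6·2)=10/21, b=Δ1−h1·(2M1+M2)/6=-9/7
seg 2: a=-2, c=M2/2=43/21, d=(M3−M2)/(6·2)=-23/28, b=Δ2−h2·(2M2+M3)/6=25/21
seg 3: a=2, c=M3/2=-121/42, d=(M4−M3)/(6·2)=17/21, b=Δ3−h3·(2M3+M4)/6=-10/21
seg 4: a=-4, c=M4/2=83/42, d=(M5−M4)/(6·3)=-83/378, b=Δ4−h4·(2M4+M5)/6=-16/7
t_q=4 → seg 1, τ=1; S=0+-9/7·τ+-17/21·τ²+10/21·τ³=-34/21

  seg 0: a=-1 b=8/7 c=0 d=-17/189
  seg 1: a=0 b=-9/7 c=-17/21 d=10/21
  seg 2: a=-2 b=25/21 c=43/21 d=-23/28
  seg 3: a=2 b=-10/21 c=-121/42 d=17/21
  seg 4: a=-4 b=-16/7 c=83/42 d=-83/378
S(4) = -34/21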